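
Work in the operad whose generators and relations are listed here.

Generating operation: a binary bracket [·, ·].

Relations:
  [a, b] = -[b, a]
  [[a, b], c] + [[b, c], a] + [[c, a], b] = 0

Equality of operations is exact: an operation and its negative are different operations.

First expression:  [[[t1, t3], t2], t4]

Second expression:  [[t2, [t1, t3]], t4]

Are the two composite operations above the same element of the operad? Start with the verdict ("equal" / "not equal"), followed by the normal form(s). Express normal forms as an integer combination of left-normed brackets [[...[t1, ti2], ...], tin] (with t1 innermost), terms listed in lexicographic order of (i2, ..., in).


not equal — first [[[t1, t3], t2], t4], second -[[[t1, t3], t2], t4]


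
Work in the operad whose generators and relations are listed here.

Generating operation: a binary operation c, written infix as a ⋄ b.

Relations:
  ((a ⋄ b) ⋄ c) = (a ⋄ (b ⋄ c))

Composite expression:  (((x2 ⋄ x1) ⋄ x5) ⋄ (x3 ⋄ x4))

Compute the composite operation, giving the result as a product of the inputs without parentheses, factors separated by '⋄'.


x2 ⋄ x1 ⋄ x5 ⋄ x3 ⋄ x4

Every regrouping of c is equal, so read the x-inputs in written order.
(x2 ⋄ x1) reduces to x2 ⋄ x1
((x2 ⋄ x1) ⋄ x5) reduces to x2 ⋄ x1 ⋄ x5
(x3 ⋄ x4) reduces to x3 ⋄ x4
(((x2 ⋄ x1) ⋄ x5) ⋄ (x3 ⋄ x4)) reduces to x2 ⋄ x1 ⋄ x5 ⋄ x3 ⋄ x4


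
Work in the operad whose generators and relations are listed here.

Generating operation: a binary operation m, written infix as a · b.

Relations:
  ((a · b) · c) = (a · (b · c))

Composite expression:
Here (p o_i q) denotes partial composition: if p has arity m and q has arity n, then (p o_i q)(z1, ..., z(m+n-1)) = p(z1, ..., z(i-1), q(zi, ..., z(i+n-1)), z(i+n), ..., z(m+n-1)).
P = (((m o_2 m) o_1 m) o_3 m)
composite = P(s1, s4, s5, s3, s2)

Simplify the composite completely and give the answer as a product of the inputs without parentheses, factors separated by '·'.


s1 · s4 · s5 · s3 · s2

Key point: m is associative — brackets drop, the s-order remains.
(s1 · s4) spells out as s1 · s4
(s5 · s3) spells out as s5 · s3
((s5 · s3) · s2) spells out as s5 · s3 · s2
((s1 · s4) · ((s5 · s3) · s2)) spells out as s1 · s4 · s5 · s3 · s2


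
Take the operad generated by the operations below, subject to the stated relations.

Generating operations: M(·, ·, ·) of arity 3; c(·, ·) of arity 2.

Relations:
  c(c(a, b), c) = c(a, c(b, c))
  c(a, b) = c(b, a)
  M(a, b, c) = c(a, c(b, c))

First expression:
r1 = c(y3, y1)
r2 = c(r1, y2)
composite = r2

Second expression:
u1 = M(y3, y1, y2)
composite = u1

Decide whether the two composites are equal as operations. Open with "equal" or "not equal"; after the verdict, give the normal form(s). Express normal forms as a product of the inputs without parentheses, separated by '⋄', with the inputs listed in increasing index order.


equal: each reduces to y1 ⋄ y2 ⋄ y3

In normal form, the first expression is y1 ⋄ y2 ⋄ y3
In normal form, the second expression is y1 ⋄ y2 ⋄ y3
One common form — equal.


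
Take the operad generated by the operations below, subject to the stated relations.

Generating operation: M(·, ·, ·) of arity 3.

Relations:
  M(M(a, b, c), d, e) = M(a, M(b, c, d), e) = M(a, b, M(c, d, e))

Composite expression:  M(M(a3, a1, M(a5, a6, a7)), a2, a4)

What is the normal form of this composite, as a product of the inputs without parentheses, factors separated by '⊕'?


a3 ⊕ a1 ⊕ a5 ⊕ a6 ⊕ a7 ⊕ a2 ⊕ a4

Key point: M is associative — brackets drop, the a-order remains.
M(a5, a6, a7) spells out as a5 ⊕ a6 ⊕ a7
M(a3, a1, M(a5, a6, a7)) spells out as a3 ⊕ a1 ⊕ a5 ⊕ a6 ⊕ a7
M(M(a3, a1, M(a5, a6, a7)), a2, a4) spells out as a3 ⊕ a1 ⊕ a5 ⊕ a6 ⊕ a7 ⊕ a2 ⊕ a4


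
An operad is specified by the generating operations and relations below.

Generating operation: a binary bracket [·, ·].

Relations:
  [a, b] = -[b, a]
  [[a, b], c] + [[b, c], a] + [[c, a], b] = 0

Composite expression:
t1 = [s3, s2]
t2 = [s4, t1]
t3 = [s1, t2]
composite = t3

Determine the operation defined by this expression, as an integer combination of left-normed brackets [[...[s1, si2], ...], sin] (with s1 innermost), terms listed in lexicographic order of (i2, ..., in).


A multilinear Lie element is pinned by s1-initial words (s1 innermost).
Composite bracket: [s1, [s4, [s3, s2]]]
Full expansion: 8 signed words from ab - ba (2^3 = 8).
Coefficients come from the s1-initial words:
  sign of s1s2s3s4 is +1, so it contributes +[[[s1, s2], s3], s4]
  sign of s1s3s2s4 is -1, so it contributes -[[[s1, s3], s2], s4]
  sign of s1s4s2s3 is -1, so it contributes -[[[s1, s4], s2], s3]
  sign of s1s4s3s2 is +1, so it contributes +[[[s1, s4], s3], s2]

[[[s1, s2], s3], s4] - [[[s1, s3], s2], s4] - [[[s1, s4], s2], s3] + [[[s1, s4], s3], s2]


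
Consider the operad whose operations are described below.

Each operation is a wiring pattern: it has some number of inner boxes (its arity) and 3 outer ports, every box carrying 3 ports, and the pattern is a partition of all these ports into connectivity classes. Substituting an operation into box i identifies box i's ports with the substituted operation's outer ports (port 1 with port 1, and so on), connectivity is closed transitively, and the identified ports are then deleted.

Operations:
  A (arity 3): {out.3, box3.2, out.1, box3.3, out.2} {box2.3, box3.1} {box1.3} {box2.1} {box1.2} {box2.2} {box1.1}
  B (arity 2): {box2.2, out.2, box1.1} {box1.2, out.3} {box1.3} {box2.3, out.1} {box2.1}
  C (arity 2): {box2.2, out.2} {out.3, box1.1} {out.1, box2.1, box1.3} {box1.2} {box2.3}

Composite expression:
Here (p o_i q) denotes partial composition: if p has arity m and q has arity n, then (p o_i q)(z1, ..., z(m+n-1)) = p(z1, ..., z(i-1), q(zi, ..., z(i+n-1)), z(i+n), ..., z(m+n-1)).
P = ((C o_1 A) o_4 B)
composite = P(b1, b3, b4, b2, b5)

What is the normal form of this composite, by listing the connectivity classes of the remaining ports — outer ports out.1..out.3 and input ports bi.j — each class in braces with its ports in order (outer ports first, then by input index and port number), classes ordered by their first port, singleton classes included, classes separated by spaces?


After gluing at C, chains via deleted ports link the b-ports.
after A, the pattern on (b1, b3, b4) reads {out.1, out.2, out.3, b4.2, b4.3} {b1.1} {b1.2} {b1.3} {b3.1} {b3.2} {b3.3, b4.1} (out.j = its outer ports)
after B, the pattern on (b2, b5) reads {out.1, b5.3} {out.2, b2.1, b5.2} {out.3, b2.2} {b2.3} {b5.1} (out.j = its outer ports)
after C, the pattern on (b1, b3, b4, b2, b5) reads {out.1, out.3, b4.2, b4.3, b5.3} {out.2, b2.1, b5.2} {b1.1} {b1.2} {b1.3} {b2.2} {b2.3} {b3.1} {b3.2} {b3.3, b4.1} {b5.1} (out.j = its outer ports)

{out.1, out.3, b4.2, b4.3, b5.3} {out.2, b2.1, b5.2} {b1.1} {b1.2} {b1.3} {b2.2} {b2.3} {b3.1} {b3.2} {b3.3, b4.1} {b5.1}


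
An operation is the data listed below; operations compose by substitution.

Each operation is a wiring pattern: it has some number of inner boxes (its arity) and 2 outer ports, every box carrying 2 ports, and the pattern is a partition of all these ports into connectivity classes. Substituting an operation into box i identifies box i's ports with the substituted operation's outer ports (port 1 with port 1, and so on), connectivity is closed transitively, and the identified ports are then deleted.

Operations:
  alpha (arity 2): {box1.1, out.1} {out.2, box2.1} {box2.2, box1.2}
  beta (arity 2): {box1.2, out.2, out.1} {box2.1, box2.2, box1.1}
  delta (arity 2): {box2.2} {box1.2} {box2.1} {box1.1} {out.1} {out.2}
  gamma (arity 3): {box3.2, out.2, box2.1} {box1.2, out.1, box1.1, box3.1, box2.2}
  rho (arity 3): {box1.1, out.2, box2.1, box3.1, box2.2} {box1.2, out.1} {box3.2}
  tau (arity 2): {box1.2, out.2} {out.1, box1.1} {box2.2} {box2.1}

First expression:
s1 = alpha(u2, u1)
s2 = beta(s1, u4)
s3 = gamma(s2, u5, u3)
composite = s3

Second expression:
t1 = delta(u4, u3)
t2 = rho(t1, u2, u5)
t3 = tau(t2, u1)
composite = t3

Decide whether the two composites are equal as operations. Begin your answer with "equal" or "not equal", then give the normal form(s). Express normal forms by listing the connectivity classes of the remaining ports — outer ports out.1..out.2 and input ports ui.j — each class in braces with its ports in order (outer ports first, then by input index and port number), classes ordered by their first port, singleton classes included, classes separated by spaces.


not equal; the first gives {out.1, u1.1, u3.1, u5.2} {out.2, u3.2, u5.1} {u1.2, u2.2} {u2.1, u4.1, u4.2} and the second {out.1} {out.2, u2.1, u2.2, u5.1} {u1.1} {u1.2} {u3.1} {u3.2} {u4.1} {u4.2} {u5.2}

The first composite normalizes to {out.1, u1.1, u3.1, u5.2} {out.2, u3.2, u5.1} {u1.2, u2.2} {u2.1, u4.1, u4.2}
The second composite normalizes to {out.1} {out.2, u2.1, u2.2, u5.1} {u1.1} {u1.2} {u3.1} {u3.2} {u4.1} {u4.2} {u5.2}
They disagree, so not equal.


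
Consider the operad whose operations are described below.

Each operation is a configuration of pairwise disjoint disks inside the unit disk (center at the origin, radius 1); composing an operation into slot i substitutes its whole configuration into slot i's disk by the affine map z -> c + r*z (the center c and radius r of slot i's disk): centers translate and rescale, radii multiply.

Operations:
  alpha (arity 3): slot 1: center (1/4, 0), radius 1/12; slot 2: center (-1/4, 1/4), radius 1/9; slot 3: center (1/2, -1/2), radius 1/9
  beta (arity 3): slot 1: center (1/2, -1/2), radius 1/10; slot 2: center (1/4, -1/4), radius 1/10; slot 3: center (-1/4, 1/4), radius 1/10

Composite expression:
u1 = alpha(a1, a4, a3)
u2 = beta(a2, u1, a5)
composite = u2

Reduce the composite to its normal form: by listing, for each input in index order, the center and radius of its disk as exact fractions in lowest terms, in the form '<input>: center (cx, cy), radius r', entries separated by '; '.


Below beta, radii multiply path by path; the a-disk centers shift.
input a2: composing its 1 substitution step yields center (1/2, -1/2), radius 1/10
input a1: composing its 2 substitution steps yields center (11/40, -1/4), radius 1/120
input a4: composing its 2 substitution steps yields center (9/40, -9/40), radius 1/90
input a3: composing its 2 substitution steps yields center (3/10, -3/10), radius 1/90
input a5: composing its 1 substitution step yields center (-1/4, 1/4), radius 1/10

a1: center (11/40, -1/4), radius 1/120; a2: center (1/2, -1/2), radius 1/10; a3: center (3/10, -3/10), radius 1/90; a4: center (9/40, -9/40), radius 1/90; a5: center (-1/4, 1/4), radius 1/10


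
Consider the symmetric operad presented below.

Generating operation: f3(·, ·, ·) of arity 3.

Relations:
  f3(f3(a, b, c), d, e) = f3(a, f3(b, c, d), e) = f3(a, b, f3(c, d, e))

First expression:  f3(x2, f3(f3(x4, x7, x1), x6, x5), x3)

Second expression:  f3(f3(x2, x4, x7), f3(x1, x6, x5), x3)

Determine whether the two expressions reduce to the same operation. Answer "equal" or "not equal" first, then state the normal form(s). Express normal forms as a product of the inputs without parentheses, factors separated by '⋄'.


equal: each reduces to x2 ⋄ x4 ⋄ x7 ⋄ x1 ⋄ x6 ⋄ x5 ⋄ x3

The first composite normalizes to x2 ⋄ x4 ⋄ x7 ⋄ x1 ⋄ x6 ⋄ x5 ⋄ x3
The second composite normalizes to x2 ⋄ x4 ⋄ x7 ⋄ x1 ⋄ x6 ⋄ x5 ⋄ x3
The normal forms match — equal.


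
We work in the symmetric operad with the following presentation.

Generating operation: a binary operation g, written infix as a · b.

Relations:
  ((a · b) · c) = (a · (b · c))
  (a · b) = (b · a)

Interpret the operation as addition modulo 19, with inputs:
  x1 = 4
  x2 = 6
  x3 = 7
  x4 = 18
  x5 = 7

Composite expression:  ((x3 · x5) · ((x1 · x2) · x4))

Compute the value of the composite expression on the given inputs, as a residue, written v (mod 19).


4 (mod 19)

(x3 · x5) = 14
(x1 · x2) = 10
((x1 · x2) · x4) = 9
((x3 · x5) · ((x1 · x2) · x4)) = 4


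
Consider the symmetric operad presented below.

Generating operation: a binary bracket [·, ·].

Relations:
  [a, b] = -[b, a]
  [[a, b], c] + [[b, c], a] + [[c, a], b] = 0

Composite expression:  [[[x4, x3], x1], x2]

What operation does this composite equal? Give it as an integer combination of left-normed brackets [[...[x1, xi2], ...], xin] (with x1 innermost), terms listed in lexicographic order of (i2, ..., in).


A multilinear Lie element is pinned by x1-initial words (x1 innermost).
Composite bracket: [[[x4, x3], x1], x2]
Full expansion: 8 signed words from ab - ba (2^3 = 8).
Collect the words opening with x1:
  from x1x3x4x2, sign +1: term +[[[x1, x3], x4], x2]
  from x1x4x3x2, sign -1: term -[[[x1, x4], x3], x2]

[[[x1, x3], x4], x2] - [[[x1, x4], x3], x2]


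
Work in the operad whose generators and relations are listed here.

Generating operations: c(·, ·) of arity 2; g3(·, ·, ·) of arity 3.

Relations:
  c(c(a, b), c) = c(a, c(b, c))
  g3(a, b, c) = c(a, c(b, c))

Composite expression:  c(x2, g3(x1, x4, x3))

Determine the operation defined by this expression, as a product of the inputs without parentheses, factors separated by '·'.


x2 · x1 · x4 · x3


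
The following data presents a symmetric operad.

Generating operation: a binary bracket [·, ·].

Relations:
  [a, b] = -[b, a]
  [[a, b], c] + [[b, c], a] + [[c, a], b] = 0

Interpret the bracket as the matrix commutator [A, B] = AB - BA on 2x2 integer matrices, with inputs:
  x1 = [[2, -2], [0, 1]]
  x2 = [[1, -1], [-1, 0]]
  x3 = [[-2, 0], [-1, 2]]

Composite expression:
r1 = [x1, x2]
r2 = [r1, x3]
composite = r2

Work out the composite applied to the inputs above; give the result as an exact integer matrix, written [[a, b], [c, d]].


[[-1, 4], [0, 1]]


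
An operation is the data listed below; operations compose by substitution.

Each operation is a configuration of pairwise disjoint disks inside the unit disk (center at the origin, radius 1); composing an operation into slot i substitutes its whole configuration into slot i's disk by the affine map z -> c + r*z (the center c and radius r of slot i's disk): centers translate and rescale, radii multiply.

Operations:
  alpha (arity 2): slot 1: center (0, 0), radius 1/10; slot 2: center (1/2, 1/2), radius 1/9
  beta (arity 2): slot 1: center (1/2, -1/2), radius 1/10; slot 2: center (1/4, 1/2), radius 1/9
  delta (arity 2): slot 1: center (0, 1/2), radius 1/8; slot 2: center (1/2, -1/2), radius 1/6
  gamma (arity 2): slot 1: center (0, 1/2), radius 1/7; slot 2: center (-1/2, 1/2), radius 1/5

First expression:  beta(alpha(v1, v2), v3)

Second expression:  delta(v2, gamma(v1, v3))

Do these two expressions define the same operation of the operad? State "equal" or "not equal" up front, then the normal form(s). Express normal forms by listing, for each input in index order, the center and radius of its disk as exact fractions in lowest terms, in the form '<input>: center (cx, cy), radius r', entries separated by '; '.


In normal form, the first expression is v1: center (1/2, -1/2), radius 1/100; v2: center (11/20, -9/20), radius 1/90; v3: center (1/4, 1/2), radius 1/9
In normal form, the second expression is v1: center (1/2, -5/12), radius 1/42; v2: center (0, 1/2), radius 1/8; v3: center (5/12, -5/12), radius 1/30
Distinct normal forms: not equal.

not equal: they reduce to v1: center (1/2, -1/2), radius 1/100; v2: center (11/20, -9/20), radius 1/90; v3: center (1/4, 1/2), radius 1/9 and v1: center (1/2, -5/12), radius 1/42; v2: center (0, 1/2), radius 1/8; v3: center (5/12, -5/12), radius 1/30


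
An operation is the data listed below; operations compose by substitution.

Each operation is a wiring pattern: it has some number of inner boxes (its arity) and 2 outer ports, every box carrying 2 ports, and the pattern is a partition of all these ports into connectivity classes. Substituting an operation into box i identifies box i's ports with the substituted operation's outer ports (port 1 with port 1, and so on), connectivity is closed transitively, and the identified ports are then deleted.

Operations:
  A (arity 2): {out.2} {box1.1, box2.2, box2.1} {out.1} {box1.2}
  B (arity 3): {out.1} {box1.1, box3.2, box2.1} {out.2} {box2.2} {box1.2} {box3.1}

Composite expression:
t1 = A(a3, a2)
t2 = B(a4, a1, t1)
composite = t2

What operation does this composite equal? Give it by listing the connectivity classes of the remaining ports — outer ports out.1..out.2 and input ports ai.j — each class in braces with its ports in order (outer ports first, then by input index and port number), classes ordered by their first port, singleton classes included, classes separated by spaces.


{out.1} {out.2} {a1.1, a4.1} {a1.2} {a2.1, a2.2, a3.1} {a3.2} {a4.2}

After gluing at B, chains via deleted ports link the a-ports.
composing A on (a3, a2), with out.j its own outer ports: {out.1} {out.2} {a2.1, a2.2, a3.1} {a3.2}
composing B on (a4, a1, a3, a2), with out.j its own outer ports: {out.1} {out.2} {a1.1, a4.1} {a1.2} {a2.1, a2.2, a3.1} {a3.2} {a4.2}


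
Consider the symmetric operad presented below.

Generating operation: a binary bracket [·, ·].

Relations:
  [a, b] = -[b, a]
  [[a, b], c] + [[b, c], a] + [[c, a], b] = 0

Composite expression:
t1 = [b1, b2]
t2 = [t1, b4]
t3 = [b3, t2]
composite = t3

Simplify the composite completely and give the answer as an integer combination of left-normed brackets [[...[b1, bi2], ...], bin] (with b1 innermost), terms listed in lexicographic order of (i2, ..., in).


-[[[b1, b2], b4], b3]

Antisymmetry and Jacobi reduce to b1-anchored left-normed brackets.
Composite bracket: [b3, [[b1, b2], b4]]
Applying ab - ba throughout gives 8 signed words (2^3 = 8).
Only words starting with b1 matter:
  b1b2b4b3 (sign -1) contributes -[[[b1, b2], b4], b3]


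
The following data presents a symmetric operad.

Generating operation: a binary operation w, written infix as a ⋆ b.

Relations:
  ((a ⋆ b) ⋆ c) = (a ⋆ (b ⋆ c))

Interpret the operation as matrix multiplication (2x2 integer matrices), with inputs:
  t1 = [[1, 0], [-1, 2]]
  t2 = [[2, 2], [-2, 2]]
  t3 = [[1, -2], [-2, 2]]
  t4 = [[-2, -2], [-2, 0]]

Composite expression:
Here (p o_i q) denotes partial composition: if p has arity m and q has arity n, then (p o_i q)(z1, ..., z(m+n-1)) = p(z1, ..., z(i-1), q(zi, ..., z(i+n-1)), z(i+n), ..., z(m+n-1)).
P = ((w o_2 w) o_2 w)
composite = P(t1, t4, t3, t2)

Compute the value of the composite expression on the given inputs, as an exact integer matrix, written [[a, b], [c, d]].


(t4 ⋆ t3) = [[2, 0], [-2, 4]]
((t4 ⋆ t3) ⋆ t2) = [[4, 4], [-12, 4]]
(t1 ⋆ ((t4 ⋆ t3) ⋆ t2)) = [[4, 4], [-28, 4]]

[[4, 4], [-28, 4]]


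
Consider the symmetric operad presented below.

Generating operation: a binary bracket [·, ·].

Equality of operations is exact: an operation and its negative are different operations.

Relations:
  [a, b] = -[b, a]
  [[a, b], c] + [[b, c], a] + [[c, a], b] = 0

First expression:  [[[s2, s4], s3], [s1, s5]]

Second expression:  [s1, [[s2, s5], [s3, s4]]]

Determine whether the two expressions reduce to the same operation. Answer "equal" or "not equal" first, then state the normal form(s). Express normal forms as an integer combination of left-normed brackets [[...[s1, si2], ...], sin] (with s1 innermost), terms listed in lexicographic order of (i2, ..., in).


The first composite normalizes to -[[[[s1, s5], s2], s4], s3] + [[[[s1, s5], s3], s2], s4] - [[[[s1, s5], s3], s4], s2] + [[[[s1, s5], s4], s2], s3]
The second composite normalizes to [[[[s1, s2], s5], s3], s4] - [[[[s1, s2], s5], s4], s3] - [[[[s1, s3], s4], s2], s5] + [[[[s1, s3], s4], s5], s2] + [[[[s1, s4], s3], s2], s5] - [[[[s1, s4], s3], s5], s2] - [[[[s1, s5], s2], s3], s4] + [[[[s1, s5], s2], s4], s3]
The normal forms differ: not equal.

not equal; the first gives -[[[[s1, s5], s2], s4], s3] + [[[[s1, s5], s3], s2], s4] - [[[[s1, s5], s3], s4], s2] + [[[[s1, s5], s4], s2], s3] and the second [[[[s1, s2], s5], s3], s4] - [[[[s1, s2], s5], s4], s3] - [[[[s1, s3], s4], s2], s5] + [[[[s1, s3], s4], s5], s2] + [[[[s1, s4], s3], s2], s5] - [[[[s1, s4], s3], s5], s2] - [[[[s1, s5], s2], s3], s4] + [[[[s1, s5], s2], s4], s3]


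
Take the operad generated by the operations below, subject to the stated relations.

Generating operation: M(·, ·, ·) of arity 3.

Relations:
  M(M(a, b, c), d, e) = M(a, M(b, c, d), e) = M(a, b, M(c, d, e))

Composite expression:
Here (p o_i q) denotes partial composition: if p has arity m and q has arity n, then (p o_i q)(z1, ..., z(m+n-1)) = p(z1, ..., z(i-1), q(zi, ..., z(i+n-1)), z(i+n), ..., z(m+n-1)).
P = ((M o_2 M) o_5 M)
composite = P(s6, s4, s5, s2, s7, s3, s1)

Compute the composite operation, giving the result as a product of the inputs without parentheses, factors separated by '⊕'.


s6 ⊕ s4 ⊕ s5 ⊕ s2 ⊕ s7 ⊕ s3 ⊕ s1

Every regrouping of M is equal, so read the s-inputs in written order.
M(s4, s5, s2) spells out as s4 ⊕ s5 ⊕ s2
M(s7, s3, s1) spells out as s7 ⊕ s3 ⊕ s1
M(s6, M(s4, s5, s2), M(s7, s3, s1)) spells out as s6 ⊕ s4 ⊕ s5 ⊕ s2 ⊕ s7 ⊕ s3 ⊕ s1


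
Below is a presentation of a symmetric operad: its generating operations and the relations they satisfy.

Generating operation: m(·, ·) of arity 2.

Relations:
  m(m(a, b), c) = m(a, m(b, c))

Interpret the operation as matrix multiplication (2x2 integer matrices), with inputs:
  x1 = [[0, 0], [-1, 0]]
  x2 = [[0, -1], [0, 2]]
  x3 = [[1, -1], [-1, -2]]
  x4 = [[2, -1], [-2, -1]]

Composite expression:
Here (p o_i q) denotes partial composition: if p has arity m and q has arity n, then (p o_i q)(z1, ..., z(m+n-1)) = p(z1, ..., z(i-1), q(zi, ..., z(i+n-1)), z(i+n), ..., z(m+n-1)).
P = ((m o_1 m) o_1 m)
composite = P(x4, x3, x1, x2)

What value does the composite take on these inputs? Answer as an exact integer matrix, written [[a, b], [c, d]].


[[0, 0], [0, 4]]

m(x4, x3) = [[3, 0], [-1, 4]]
m(m(x4, x3), x1) = [[0, 0], [-4, 0]]
m(m(m(x4, x3), x1), x2) = [[0, 0], [0, 4]]


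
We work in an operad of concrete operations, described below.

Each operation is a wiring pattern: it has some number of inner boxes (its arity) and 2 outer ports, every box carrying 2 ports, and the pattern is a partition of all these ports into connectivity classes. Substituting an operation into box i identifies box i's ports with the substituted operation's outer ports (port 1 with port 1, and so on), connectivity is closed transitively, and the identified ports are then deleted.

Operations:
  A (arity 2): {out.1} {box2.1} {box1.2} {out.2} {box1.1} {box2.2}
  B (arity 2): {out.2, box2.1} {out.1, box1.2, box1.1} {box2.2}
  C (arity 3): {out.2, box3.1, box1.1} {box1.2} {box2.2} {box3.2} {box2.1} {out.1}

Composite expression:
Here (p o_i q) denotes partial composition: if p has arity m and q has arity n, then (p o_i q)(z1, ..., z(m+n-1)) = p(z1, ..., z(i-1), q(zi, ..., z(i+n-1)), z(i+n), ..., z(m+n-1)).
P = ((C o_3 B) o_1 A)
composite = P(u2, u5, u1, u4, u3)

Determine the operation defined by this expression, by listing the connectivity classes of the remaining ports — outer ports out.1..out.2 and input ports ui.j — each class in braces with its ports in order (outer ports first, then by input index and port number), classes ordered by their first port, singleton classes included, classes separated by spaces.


{out.1} {out.2, u4.1, u4.2} {u1.1} {u1.2} {u2.1} {u2.2} {u3.1} {u3.2} {u5.1} {u5.2}

Connectivity passes through glued C-boundaries; trace each wire chain.
stage A: inputs (u2, u5), connectivity {out.1} {out.2} {u2.1} {u2.2} {u5.1} {u5.2}, out.j its boundary
stage B: inputs (u4, u3), connectivity {out.1, u4.1, u4.2} {out.2, u3.1} {u3.2}, out.j its boundary
stage C: inputs (u2, u5, u1, u4, u3), connectivity {out.1} {out.2, u4.1, u4.2} {u1.1} {u1.2} {u2.1} {u2.2} {u3.1} {u3.2} {u5.1} {u5.2}, out.j its boundary


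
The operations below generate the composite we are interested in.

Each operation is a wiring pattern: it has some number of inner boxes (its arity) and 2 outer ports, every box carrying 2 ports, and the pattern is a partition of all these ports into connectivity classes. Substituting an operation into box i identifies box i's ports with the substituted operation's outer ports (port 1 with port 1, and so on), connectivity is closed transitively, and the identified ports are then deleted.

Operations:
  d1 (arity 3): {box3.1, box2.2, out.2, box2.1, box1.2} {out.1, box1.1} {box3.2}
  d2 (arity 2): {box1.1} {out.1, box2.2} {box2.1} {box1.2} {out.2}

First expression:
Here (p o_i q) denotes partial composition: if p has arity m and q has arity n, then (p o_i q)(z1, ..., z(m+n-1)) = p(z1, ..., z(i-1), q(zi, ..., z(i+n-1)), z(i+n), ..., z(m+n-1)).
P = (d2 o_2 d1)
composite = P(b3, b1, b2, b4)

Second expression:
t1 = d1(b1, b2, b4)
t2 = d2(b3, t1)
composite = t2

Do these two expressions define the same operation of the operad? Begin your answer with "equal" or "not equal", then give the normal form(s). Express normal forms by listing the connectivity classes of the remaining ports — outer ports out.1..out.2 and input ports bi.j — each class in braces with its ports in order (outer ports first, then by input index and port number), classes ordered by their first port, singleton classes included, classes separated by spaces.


equal; the common form is {out.1, b1.2, b2.1, b2.2, b4.1} {out.2} {b1.1} {b3.1} {b3.2} {b4.2}

Reducing the first expression gives {out.1, b1.2, b2.1, b2.2, b4.1} {out.2} {b1.1} {b3.1} {b3.2} {b4.2}
Reducing the second expression gives {out.1, b1.2, b2.1, b2.2, b4.1} {out.2} {b1.1} {b3.1} {b3.2} {b4.2}
Same normal form: equal.


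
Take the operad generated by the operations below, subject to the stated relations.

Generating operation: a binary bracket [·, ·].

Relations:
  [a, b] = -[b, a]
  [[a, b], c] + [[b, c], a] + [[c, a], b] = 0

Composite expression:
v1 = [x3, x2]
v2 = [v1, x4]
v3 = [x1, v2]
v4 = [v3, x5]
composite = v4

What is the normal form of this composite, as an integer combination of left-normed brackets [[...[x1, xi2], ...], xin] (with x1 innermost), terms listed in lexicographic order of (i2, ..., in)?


-[[[[x1, x2], x3], x4], x5] + [[[[x1, x3], x2], x4], x5] + [[[[x1, x4], x2], x3], x5] - [[[[x1, x4], x3], x2], x5]

Left-normed coefficients sit on the x1-initial expansion words.
Composite bracket: [[x1, [[x3, x2], x4]], x5]
Full expansion: 16 signed words from ab - ba (2^4 = 16).
Only words starting with x1 matter:
  from x1x2x3x4x5, sign -1: term -[[[[x1, x2], x3], x4], x5]
  from x1x3x2x4x5, sign +1: term +[[[[x1, x3], x2], x4], x5]
  from x1x4x2x3x5, sign +1: term +[[[[x1, x4], x2], x3], x5]
  from x1x4x3x2x5, sign -1: term -[[[[x1, x4], x3], x2], x5]


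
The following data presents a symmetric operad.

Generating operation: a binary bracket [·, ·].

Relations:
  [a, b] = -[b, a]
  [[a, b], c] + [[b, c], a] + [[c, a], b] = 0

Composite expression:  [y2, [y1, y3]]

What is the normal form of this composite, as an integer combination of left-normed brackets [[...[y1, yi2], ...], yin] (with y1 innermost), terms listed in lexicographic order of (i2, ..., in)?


Antisymmetry and Jacobi reduce to y1-anchored left-normed brackets.
Composite bracket: [y2, [y1, y3]]
Full expansion: 4 signed words from ab - ba (2^2 = 4).
Coefficients come from the y1-initial words:
  the word y1y3y2 carries sign -1 and contributes -[[y1, y3], y2]

-[[y1, y3], y2]


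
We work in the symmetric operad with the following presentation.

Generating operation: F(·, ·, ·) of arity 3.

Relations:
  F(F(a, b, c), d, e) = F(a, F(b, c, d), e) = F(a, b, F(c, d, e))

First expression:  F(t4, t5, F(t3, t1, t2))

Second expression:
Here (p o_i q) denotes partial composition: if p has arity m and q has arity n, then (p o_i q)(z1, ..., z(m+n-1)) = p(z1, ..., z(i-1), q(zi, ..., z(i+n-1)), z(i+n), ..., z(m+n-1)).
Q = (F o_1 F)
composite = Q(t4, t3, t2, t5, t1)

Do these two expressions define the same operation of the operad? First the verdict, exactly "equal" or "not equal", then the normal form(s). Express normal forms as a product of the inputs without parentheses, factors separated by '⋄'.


not equal: they reduce to t4 ⋄ t5 ⋄ t3 ⋄ t1 ⋄ t2 and t4 ⋄ t3 ⋄ t2 ⋄ t5 ⋄ t1

Normal form of the first expression: t4 ⋄ t5 ⋄ t3 ⋄ t1 ⋄ t2
Normal form of the second expression: t4 ⋄ t3 ⋄ t2 ⋄ t5 ⋄ t1
No match — not equal.


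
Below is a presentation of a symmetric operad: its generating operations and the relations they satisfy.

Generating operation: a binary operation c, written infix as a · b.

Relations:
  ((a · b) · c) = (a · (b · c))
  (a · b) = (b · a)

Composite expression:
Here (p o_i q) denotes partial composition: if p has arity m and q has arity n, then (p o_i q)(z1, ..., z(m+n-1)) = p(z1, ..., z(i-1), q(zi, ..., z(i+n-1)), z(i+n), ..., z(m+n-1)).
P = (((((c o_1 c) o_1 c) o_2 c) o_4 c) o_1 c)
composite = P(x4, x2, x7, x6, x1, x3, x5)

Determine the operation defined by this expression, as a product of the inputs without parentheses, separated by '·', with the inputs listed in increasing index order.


x1 · x2 · x3 · x4 · x5 · x6 · x7

With c associative and commutative, the x-input set is all that matters.
(x4 · x2) linearizes to x4 · x2
(x7 · x6) linearizes to x7 · x6
((x4 · x2) · (x7 · x6)) linearizes to x4 · x2 · x7 · x6
(x1 · x3) linearizes to x1 · x3
(((x4 · x2) · (x7 · x6)) · (x1 · x3)) linearizes to x4 · x2 · x7 · x6 · x1 · x3
((((x4 · x2) · (x7 · x6)) · (x1 · x3)) · x5) linearizes to x4 · x2 · x7 · x6 · x1 · x3 · x5
rearranged into index order: x1 · x2 · x3 · x4 · x5 · x6 · x7


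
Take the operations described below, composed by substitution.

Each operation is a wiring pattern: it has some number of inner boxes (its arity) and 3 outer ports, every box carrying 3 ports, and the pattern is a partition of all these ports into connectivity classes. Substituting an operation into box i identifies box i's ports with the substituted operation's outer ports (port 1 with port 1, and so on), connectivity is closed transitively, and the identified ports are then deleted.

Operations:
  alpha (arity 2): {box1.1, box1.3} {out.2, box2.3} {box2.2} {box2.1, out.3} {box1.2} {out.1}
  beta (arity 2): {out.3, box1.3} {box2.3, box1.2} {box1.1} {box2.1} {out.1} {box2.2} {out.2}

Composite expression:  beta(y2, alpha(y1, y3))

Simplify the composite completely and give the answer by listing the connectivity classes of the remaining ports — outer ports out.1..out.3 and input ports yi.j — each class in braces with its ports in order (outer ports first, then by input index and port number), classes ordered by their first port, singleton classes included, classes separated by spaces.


{out.1} {out.2} {out.3, y2.3} {y1.1, y1.3} {y1.2} {y2.1} {y2.2, y3.1} {y3.2} {y3.3}

Connectivity passes through glued beta-boundaries; trace each wire chain.
composing alpha on (y1, y3), with out.j its own outer ports: {out.1} {out.2, y3.3} {out.3, y3.1} {y1.1, y1.3} {y1.2} {y3.2}
composing beta on (y2, y1, y3), with out.j its own outer ports: {out.1} {out.2} {out.3, y2.3} {y1.1, y1.3} {y1.2} {y2.1} {y2.2, y3.1} {y3.2} {y3.3}


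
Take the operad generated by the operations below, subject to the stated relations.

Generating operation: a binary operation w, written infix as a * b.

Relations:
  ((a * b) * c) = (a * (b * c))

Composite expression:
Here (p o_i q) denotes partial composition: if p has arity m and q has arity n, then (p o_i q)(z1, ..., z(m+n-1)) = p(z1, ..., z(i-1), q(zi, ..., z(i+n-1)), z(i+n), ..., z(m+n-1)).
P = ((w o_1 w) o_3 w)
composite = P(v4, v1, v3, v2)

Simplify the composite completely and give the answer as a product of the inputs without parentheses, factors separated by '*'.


Under associativity of w, the answer is the v's in reading order.
(v4 * v1) spells out as v4 * v1
(v3 * v2) spells out as v3 * v2
((v4 * v1) * (v3 * v2)) spells out as v4 * v1 * v3 * v2

v4 * v1 * v3 * v2


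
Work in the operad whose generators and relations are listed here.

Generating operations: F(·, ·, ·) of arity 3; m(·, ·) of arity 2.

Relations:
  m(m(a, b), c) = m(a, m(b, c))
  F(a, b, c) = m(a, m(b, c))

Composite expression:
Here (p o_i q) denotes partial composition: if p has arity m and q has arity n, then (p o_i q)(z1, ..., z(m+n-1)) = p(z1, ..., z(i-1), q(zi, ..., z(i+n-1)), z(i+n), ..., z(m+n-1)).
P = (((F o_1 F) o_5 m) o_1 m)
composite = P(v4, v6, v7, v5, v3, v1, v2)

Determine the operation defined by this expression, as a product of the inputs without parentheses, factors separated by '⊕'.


All parenthesizations of F agree; list the v-inputs left to right.
m(v4, v6) linearizes to v4 ⊕ v6
F(m(v4, v6), v7, v5) linearizes to v4 ⊕ v6 ⊕ v7 ⊕ v5
m(v1, v2) linearizes to v1 ⊕ v2
F(F(m(v4, v6), v7, v5), v3, m(v1, v2)) linearizes to v4 ⊕ v6 ⊕ v7 ⊕ v5 ⊕ v3 ⊕ v1 ⊕ v2

v4 ⊕ v6 ⊕ v7 ⊕ v5 ⊕ v3 ⊕ v1 ⊕ v2


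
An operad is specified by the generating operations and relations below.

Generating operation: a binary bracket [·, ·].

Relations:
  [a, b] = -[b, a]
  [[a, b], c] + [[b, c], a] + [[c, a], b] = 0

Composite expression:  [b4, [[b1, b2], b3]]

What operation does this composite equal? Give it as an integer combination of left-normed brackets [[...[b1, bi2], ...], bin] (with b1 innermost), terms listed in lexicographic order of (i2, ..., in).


-[[[b1, b2], b3], b4]

Skip Jacobi rewriting: expand, keep b1-initial words, read off terms.
Composite bracket: [b4, [[b1, b2], b3]]
Under [a, b] = ab - ba we get 8 signed associative words (2^3 = 8).
Coefficients come from the b1-initial words:
  the word b1b2b3b4 carries sign -1 and contributes -[[[b1, b2], b3], b4]


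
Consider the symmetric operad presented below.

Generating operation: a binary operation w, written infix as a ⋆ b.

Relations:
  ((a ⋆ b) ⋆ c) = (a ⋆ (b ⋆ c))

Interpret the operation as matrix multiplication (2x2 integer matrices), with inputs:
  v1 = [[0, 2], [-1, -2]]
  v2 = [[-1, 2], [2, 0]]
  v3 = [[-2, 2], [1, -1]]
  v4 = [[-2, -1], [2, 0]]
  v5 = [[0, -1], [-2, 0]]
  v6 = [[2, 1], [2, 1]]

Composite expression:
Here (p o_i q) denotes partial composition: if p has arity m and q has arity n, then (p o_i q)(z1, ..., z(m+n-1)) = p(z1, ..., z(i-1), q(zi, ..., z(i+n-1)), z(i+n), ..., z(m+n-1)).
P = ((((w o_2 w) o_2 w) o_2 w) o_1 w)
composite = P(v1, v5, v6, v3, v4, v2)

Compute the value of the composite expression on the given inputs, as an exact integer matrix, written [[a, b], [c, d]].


(v1 ⋆ v5) = [[-4, 0], [4, 1]]
(v6 ⋆ v3) = [[-3, 3], [-3, 3]]
((v6 ⋆ v3) ⋆ v4) = [[12, 3], [12, 3]]
(((v6 ⋆ v3) ⋆ v4) ⋆ v2) = [[-6, 24], [-6, 24]]
((v1 ⋆ v5) ⋆ (((v6 ⋆ v3) ⋆ v4) ⋆ v2)) = [[24, -96], [-30, 120]]

[[24, -96], [-30, 120]]


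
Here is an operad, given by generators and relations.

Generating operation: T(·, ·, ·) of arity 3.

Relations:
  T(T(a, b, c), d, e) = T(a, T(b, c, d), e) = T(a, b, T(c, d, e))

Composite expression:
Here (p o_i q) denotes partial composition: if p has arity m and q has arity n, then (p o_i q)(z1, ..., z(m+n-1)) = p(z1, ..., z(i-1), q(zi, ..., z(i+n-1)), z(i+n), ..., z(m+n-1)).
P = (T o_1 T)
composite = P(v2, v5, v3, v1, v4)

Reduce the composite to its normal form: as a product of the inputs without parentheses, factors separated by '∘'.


v2 ∘ v5 ∘ v3 ∘ v1 ∘ v4

All parenthesizations of T agree; list the v-inputs left to right.
T(v2, v5, v3) unparenthesizes to v2 ∘ v5 ∘ v3
T(T(v2, v5, v3), v1, v4) unparenthesizes to v2 ∘ v5 ∘ v3 ∘ v1 ∘ v4


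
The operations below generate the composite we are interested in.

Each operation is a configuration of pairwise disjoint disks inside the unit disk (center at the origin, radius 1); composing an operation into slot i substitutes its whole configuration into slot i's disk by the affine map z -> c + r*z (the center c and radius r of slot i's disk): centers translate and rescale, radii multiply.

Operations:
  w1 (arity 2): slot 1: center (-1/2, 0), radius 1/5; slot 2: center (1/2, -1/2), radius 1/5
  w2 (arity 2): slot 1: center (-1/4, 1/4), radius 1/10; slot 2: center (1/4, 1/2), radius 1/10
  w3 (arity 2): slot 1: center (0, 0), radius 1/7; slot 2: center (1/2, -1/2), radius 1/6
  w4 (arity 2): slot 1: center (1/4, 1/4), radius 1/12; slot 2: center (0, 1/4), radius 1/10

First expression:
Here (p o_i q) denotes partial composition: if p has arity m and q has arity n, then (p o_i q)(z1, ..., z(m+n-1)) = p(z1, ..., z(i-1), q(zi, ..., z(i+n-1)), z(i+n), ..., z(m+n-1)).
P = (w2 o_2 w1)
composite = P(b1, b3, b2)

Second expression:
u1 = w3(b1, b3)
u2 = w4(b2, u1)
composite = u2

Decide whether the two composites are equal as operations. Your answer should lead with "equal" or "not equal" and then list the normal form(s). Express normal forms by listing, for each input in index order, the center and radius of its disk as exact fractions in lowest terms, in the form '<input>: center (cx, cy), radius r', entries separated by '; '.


not equal: they reduce to b1: center (-1/4, 1/4), radius 1/10; b2: center (3/10, 9/20), radius 1/50; b3: center (1/5, 1/2), radius 1/50 and b1: center (0, 1/4), radius 1/70; b2: center (1/4, 1/4), radius 1/12; b3: center (1/20, 1/5), radius 1/60

The first expression, normalized: b1: center (-1/4, 1/4), radius 1/10; b2: center (3/10, 9/20), radius 1/50; b3: center (1/5, 1/2), radius 1/50
The second expression, normalized: b1: center (0, 1/4), radius 1/70; b2: center (1/4, 1/4), radius 1/12; b3: center (1/20, 1/5), radius 1/60
No match — not equal.


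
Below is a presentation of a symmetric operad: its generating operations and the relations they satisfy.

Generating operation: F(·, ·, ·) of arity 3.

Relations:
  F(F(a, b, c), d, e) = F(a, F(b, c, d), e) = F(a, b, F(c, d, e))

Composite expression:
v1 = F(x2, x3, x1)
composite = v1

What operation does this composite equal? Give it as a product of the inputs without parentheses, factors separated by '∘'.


All parenthesizations of F agree; list the x-inputs left to right.
F(x2, x3, x1) flattens to x2 ∘ x3 ∘ x1

x2 ∘ x3 ∘ x1


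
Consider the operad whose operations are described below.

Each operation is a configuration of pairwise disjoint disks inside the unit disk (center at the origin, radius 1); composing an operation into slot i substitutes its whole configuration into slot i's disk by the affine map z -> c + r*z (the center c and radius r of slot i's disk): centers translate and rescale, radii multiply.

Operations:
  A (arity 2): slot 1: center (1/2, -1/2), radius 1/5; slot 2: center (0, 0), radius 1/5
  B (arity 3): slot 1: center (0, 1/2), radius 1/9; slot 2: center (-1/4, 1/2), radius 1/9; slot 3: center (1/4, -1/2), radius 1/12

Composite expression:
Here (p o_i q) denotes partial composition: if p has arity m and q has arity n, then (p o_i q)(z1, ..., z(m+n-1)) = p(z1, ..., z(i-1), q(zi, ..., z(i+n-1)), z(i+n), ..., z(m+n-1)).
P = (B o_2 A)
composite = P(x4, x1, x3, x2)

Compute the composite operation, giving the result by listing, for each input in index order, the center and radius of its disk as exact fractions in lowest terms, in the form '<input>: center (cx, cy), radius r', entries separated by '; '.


Below B, radii multiply path by path; the x-disk centers shift.
input x4: applying the 1 nested substitution gives center (0, 1/2), radius 1/9
input x1: applying the 2 nested substitutions gives center (-7/36, 4/9), radius 1/45
input x3: applying the 2 nested substitutions gives center (-1/4, 1/2), radius 1/45
input x2: applying the 1 nested substitution gives center (1/4, -1/2), radius 1/12

x1: center (-7/36, 4/9), radius 1/45; x2: center (1/4, -1/2), radius 1/12; x3: center (-1/4, 1/2), radius 1/45; x4: center (0, 1/2), radius 1/9


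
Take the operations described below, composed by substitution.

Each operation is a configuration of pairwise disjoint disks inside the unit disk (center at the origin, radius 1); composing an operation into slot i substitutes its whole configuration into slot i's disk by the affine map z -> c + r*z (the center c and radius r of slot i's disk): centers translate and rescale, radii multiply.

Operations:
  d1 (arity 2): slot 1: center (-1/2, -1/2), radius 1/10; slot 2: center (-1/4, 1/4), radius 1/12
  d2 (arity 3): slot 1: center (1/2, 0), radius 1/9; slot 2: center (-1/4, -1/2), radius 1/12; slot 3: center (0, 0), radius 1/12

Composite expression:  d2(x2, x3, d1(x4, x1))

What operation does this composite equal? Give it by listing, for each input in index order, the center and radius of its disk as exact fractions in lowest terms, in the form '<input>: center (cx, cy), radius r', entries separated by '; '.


Affine substitution under d2: radii multiply and x-centers shift.
input x2: applying the 1 nested substitution gives center (1/2, 0), radius 1/9
input x3: applying the 1 nested substitution gives center (-1/4, -1/2), radius 1/12
input x4: applying the 2 nested substitutions gives center (-1/24, -1/24), radius 1/120
input x1: applying the 2 nested substitutions gives center (-1/48, 1/48), radius 1/144

x1: center (-1/48, 1/48), radius 1/144; x2: center (1/2, 0), radius 1/9; x3: center (-1/4, -1/2), radius 1/12; x4: center (-1/24, -1/24), radius 1/120
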